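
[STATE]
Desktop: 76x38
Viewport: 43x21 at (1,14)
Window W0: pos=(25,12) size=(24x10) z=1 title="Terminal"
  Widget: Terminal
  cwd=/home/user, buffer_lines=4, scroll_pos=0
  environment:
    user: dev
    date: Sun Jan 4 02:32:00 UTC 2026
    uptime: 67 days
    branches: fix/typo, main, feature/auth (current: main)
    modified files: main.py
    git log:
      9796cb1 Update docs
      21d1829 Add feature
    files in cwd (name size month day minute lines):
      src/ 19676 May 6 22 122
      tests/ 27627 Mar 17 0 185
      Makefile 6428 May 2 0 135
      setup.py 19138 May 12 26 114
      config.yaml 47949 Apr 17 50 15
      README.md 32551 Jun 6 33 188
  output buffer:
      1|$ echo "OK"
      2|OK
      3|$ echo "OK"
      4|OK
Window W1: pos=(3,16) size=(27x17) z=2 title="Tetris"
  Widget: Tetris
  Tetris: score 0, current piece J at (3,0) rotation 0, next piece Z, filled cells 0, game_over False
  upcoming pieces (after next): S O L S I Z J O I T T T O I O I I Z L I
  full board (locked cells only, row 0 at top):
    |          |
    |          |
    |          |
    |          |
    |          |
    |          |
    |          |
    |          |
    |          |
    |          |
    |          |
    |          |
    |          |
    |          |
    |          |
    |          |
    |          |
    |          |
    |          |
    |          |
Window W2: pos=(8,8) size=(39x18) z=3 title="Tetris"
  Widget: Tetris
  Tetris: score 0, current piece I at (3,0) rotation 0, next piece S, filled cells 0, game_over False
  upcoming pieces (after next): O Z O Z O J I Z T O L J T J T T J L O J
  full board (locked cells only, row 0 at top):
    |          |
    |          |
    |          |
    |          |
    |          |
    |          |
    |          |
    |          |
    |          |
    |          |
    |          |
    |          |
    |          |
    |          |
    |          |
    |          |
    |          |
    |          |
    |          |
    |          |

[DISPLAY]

       ┃          │                        
       ┃          │                        
  ┏━━━━┃          │                        
  ┃ Tet┃          │Score:                  
  ┠────┃          │0                       
  ┃    ┃          │                        
  ┃    ┃          │                        
  ┃    ┃          │                        
  ┃    ┃          │                        
  ┃    ┃          │                        
  ┃    ┃          │                        
  ┃    ┗━━━━━━━━━━━━━━━━━━━━━━━━━━━━━━━━━━━
  ┃          │0             ┃              
  ┃          │              ┃              
  ┃          │              ┃              
  ┃          │              ┃              
  ┃          │              ┃              
  ┃          │              ┃              
  ┗━━━━━━━━━━━━━━━━━━━━━━━━━┛              
                                           
                                           


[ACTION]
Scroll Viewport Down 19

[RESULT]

  ┃ Tet┃          │Score:                  
  ┠────┃          │0                       
  ┃    ┃          │                        
  ┃    ┃          │                        
  ┃    ┃          │                        
  ┃    ┃          │                        
  ┃    ┃          │                        
  ┃    ┃          │                        
  ┃    ┗━━━━━━━━━━━━━━━━━━━━━━━━━━━━━━━━━━━
  ┃          │0             ┃              
  ┃          │              ┃              
  ┃          │              ┃              
  ┃          │              ┃              
  ┃          │              ┃              
  ┃          │              ┃              
  ┗━━━━━━━━━━━━━━━━━━━━━━━━━┛              
                                           
                                           
                                           
                                           
                                           


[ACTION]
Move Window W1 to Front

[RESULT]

  ┃ Tetris                  ┃              
  ┠─────────────────────────┨              
  ┃          │Next:         ┃              
  ┃          │▓▓            ┃              
  ┃          │ ▓▓           ┃              
  ┃          │              ┃              
  ┃          │              ┃              
  ┃          │              ┃              
  ┃          │Score:        ┃━━━━━━━━━━━━━━
  ┃          │0             ┃              
  ┃          │              ┃              
  ┃          │              ┃              
  ┃          │              ┃              
  ┃          │              ┃              
  ┃          │              ┃              
  ┗━━━━━━━━━━━━━━━━━━━━━━━━━┛              
                                           
                                           
                                           
                                           
                                           


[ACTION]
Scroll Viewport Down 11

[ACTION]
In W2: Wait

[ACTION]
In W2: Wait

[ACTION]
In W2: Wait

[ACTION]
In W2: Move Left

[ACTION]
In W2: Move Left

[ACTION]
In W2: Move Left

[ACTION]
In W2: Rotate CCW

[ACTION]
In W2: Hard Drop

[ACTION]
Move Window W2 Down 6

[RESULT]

  ┃ Tetris                  ┃              
  ┠─────────────────────────┨              
  ┃          │Next:         ┃              
  ┃          │▓▓            ┃              
  ┃          │ ▓▓           ┃              
  ┃          │              ┃              
  ┃          │              ┃              
  ┃          │              ┃              
  ┃          │Score:        ┃              
  ┃          │0             ┃              
  ┃          │              ┃              
  ┃          │              ┃              
  ┃          │              ┃              
  ┃          │              ┃              
  ┃          │              ┃━━━━━━━━━━━━━━
  ┗━━━━━━━━━━━━━━━━━━━━━━━━━┛              
                                           
                                           
                                           
                                           
                                           


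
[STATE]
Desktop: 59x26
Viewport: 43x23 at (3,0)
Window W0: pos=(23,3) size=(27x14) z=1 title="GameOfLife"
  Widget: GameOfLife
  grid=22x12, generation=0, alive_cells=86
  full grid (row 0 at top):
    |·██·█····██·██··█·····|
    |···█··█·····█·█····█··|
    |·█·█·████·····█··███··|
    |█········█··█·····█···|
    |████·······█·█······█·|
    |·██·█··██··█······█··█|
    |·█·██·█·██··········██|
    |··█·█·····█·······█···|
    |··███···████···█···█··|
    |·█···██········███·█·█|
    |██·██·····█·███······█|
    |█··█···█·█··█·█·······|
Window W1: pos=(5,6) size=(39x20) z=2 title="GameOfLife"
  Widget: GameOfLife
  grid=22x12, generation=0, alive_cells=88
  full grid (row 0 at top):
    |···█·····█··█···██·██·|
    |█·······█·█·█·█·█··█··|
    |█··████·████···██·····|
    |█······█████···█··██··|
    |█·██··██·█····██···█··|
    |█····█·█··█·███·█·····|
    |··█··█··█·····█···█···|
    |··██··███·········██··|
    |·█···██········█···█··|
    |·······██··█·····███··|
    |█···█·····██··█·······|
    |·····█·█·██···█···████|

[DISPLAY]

                                           
                                           
                                           
                    ┏━━━━━━━━━━━━━━━━━━━━━━
                    ┃ GameOfLife           
                    ┠──────────────────────
  ┏━━━━━━━━━━━━━━━━━━━━━━━━━━━━━━━━━━━━━┓  
  ┃ GameOfLife                          ┃··
  ┠─────────────────────────────────────┨··
  ┃Gen: 0                               ┃··
  ┃···█·····█··█···██·██·               ┃█·
  ┃█·······█·█·█·█·█··█··               ┃·█
  ┃█··████·████···██·····               ┃██
  ┃█······█████···█··██··               ┃··
  ┃█·██··██·█····██···█··               ┃··
  ┃█····█·█··█·███·█·····               ┃·█
  ┃··█··█··█·····█···█···               ┃━━
  ┃··██··███·········██··               ┃  
  ┃·█···██········█···█··               ┃  
  ┃·······██··█·····███··               ┃  
  ┃█···█·····██··█·······               ┃  
  ┃·····█·█·██···█···████               ┃  
  ┃                                     ┃  


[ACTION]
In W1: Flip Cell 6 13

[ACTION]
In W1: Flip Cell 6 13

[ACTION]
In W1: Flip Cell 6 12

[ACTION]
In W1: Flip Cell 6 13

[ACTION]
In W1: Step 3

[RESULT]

                                           
                                           
                                           
                    ┏━━━━━━━━━━━━━━━━━━━━━━
                    ┃ GameOfLife           
                    ┠──────────────────────
  ┏━━━━━━━━━━━━━━━━━━━━━━━━━━━━━━━━━━━━━┓  
  ┃ GameOfLife                          ┃··
  ┠─────────────────────────────────────┨··
  ┃Gen: 3                               ┃··
  ┃·······██·············               ┃█·
  ┃·███·█··█··█·█········               ┃·█
  ┃████···██·█··█········               ┃██
  ┃█·········█··█··████··               ┃··
  ┃····█·█···█·███··███··               ┃··
  ┃·····█████·█··██···█··               ┃·█
  ┃·····███·█··█····█····               ┃━━
  ┃·········██·██···████·               ┃  
  ┃·······█·███████·█··█·               ┃  
  ┃····██·█·███·····████·               ┃  
  ┃·······███··█·····██··               ┃  
  ┃········████··········               ┃  
  ┃                                     ┃  


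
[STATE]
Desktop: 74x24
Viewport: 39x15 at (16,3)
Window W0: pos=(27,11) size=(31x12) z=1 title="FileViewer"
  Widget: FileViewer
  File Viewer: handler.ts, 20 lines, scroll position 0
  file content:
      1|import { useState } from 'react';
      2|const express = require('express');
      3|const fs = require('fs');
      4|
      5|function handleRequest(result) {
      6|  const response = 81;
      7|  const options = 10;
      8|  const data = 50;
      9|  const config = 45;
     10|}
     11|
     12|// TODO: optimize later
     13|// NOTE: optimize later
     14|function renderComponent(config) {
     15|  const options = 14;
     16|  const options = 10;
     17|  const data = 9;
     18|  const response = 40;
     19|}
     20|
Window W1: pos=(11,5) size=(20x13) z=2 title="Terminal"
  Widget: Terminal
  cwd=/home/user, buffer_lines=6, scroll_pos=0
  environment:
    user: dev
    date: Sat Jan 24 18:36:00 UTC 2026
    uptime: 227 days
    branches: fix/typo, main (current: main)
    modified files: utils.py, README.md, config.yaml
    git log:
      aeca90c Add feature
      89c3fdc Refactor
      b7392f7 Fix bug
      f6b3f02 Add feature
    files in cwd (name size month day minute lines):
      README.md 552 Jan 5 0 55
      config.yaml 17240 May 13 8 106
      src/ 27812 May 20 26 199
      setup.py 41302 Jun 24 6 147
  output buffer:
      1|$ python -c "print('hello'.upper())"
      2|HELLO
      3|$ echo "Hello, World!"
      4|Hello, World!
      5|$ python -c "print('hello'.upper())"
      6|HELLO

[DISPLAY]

                                       
                                       
━━━━━━━━━━━━━━┓                        
minal         ┃                        
──────────────┨                        
thon -c "print┃                        
O             ┃                        
ho "Hello, Wor┃                        
o, World!     ┃━━━━━━━━━━━━━━━━━━━━━━━━
thon -c "print┃leViewer                
O             ┃────────────────────────
              ┃ort { useState } from 'r
              ┃st express = require('ex
              ┃st fs = require('fs');  
━━━━━━━━━━━━━━┛                        


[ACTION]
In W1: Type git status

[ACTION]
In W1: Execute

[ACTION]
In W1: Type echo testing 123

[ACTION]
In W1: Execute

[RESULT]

                                       
                                       
━━━━━━━━━━━━━━┓                        
minal         ┃                        
──────────────┨                        
ranch main    ┃                        
ges not staged┃                        
              ┃                        
    modified: ┃━━━━━━━━━━━━━━━━━━━━━━━━
    modified: ┃leViewer                
    modified: ┃────────────────────────
ho testing 123┃ort { useState } from 'r
ing 123       ┃st express = require('ex
              ┃st fs = require('fs');  
━━━━━━━━━━━━━━┛                        


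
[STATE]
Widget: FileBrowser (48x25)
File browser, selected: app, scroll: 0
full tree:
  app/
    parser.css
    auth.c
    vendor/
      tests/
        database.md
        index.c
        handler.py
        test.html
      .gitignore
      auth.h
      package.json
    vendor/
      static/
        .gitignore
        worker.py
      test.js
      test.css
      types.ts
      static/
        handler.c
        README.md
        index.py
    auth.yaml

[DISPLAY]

> [-] app/                                      
    parser.css                                  
    auth.c                                      
    [+] vendor/                                 
    [+] vendor/                                 
    auth.yaml                                   
                                                
                                                
                                                
                                                
                                                
                                                
                                                
                                                
                                                
                                                
                                                
                                                
                                                
                                                
                                                
                                                
                                                
                                                
                                                


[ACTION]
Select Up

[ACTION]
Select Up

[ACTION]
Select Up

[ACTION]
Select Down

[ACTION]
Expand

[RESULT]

  [-] app/                                      
  > parser.css                                  
    auth.c                                      
    [+] vendor/                                 
    [+] vendor/                                 
    auth.yaml                                   
                                                
                                                
                                                
                                                
                                                
                                                
                                                
                                                
                                                
                                                
                                                
                                                
                                                
                                                
                                                
                                                
                                                
                                                
                                                


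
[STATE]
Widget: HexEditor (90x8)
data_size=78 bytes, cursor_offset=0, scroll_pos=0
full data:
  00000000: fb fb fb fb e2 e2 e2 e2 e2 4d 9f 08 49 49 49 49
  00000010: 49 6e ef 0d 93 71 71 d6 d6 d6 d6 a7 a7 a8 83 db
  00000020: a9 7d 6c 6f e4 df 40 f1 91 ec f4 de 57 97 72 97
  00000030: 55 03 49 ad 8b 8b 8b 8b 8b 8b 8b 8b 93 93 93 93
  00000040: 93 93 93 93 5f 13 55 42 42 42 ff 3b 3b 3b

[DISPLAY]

00000000  FB fb fb fb e2 e2 e2 e2  e2 4d 9f 08 49 49 49 49  |.........M..IIII|            
00000010  49 6e ef 0d 93 71 71 d6  d6 d6 d6 a7 a7 a8 83 db  |In...qq.........|            
00000020  a9 7d 6c 6f e4 df 40 f1  91 ec f4 de 57 97 72 97  |.}lo..@.....W.r.|            
00000030  55 03 49 ad 8b 8b 8b 8b  8b 8b 8b 8b 93 93 93 93  |U.I.............|            
00000040  93 93 93 93 5f 13 55 42  42 42 ff 3b 3b 3b        |...._.UBBB.;;;  |            
                                                                                          
                                                                                          
                                                                                          


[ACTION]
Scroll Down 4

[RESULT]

00000040  93 93 93 93 5f 13 55 42  42 42 ff 3b 3b 3b        |...._.UBBB.;;;  |            
                                                                                          
                                                                                          
                                                                                          
                                                                                          
                                                                                          
                                                                                          
                                                                                          


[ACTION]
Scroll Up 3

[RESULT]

00000010  49 6e ef 0d 93 71 71 d6  d6 d6 d6 a7 a7 a8 83 db  |In...qq.........|            
00000020  a9 7d 6c 6f e4 df 40 f1  91 ec f4 de 57 97 72 97  |.}lo..@.....W.r.|            
00000030  55 03 49 ad 8b 8b 8b 8b  8b 8b 8b 8b 93 93 93 93  |U.I.............|            
00000040  93 93 93 93 5f 13 55 42  42 42 ff 3b 3b 3b        |...._.UBBB.;;;  |            
                                                                                          
                                                                                          
                                                                                          
                                                                                          


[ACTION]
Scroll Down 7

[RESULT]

00000040  93 93 93 93 5f 13 55 42  42 42 ff 3b 3b 3b        |...._.UBBB.;;;  |            
                                                                                          
                                                                                          
                                                                                          
                                                                                          
                                                                                          
                                                                                          
                                                                                          


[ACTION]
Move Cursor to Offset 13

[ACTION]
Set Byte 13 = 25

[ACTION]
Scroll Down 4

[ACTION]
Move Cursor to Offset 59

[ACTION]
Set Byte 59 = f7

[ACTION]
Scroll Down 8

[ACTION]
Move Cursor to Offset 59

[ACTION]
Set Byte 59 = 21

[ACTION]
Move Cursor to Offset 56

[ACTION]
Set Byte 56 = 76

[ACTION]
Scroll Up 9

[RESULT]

00000000  fb fb fb fb e2 e2 e2 e2  e2 4d 9f 08 49 25 49 49  |.........M..I%II|            
00000010  49 6e ef 0d 93 71 71 d6  d6 d6 d6 a7 a7 a8 83 db  |In...qq.........|            
00000020  a9 7d 6c 6f e4 df 40 f1  91 ec f4 de 57 97 72 97  |.}lo..@.....W.r.|            
00000030  55 03 49 ad 8b 8b 8b 8b  76 8b 8b 21 93 93 93 93  |U.I.....v..!....|            
00000040  93 93 93 93 5f 13 55 42  42 42 ff 3b 3b 3b        |...._.UBBB.;;;  |            
                                                                                          
                                                                                          
                                                                                          


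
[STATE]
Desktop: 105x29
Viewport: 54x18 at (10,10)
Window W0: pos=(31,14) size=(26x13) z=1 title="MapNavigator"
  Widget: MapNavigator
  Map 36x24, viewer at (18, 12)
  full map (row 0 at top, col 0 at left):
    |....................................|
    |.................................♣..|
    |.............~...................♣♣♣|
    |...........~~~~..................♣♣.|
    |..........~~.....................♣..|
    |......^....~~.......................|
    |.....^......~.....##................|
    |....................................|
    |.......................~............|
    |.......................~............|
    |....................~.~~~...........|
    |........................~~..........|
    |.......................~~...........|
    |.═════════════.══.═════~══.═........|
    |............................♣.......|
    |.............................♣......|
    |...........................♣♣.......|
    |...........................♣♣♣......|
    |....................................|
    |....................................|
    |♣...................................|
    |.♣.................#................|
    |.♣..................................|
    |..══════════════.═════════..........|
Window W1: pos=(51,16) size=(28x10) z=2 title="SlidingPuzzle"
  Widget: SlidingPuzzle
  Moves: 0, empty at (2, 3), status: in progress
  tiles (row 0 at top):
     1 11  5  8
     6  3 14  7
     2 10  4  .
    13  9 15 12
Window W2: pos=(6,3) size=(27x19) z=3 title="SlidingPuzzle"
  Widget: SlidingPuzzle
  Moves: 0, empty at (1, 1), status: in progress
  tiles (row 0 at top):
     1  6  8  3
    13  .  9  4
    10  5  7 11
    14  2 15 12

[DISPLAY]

──┼────┼────┼────┤    ┃                               
0 │  5 │  7 │ 11 │    ┃                               
──┼────┼────┼────┤    ┃                               
4 │  2 │ 15 │ 12 │    ┃                               
──┴────┴────┴────┘    ┃━━━━━━━━━━━━━━━━━━━━━━━┓       
es: 0                 ┃MapNavigator           ┃       
                      ┃──────────────────┏━━━━━━━━━━━━
                      ┃................~.┃ SlidingPuzz
                      ┃................~.┠────────────
                      ┃.............~.~~~┃┌────┬────┬─
                      ┃.................~┃│  1 │ 11 │ 
━━━━━━━━━━━━━━━━━━━━━━┛...........@....~~┃├────┼────┼─
                     ┃════════.══.═════~═┃│  6 │  3 │ 
                     ┃...................┃├────┼────┼─
                     ┃...................┃│  2 │ 10 │ 
                     ┃...................┗━━━━━━━━━━━━
                     ┗━━━━━━━━━━━━━━━━━━━━━━━━┛       
                                                      


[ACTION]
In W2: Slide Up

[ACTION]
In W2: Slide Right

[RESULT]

──┼────┼────┼────┤    ┃                               
  │ 10 │  7 │ 11 │    ┃                               
──┼────┼────┼────┤    ┃                               
4 │  2 │ 15 │ 12 │    ┃                               
──┴────┴────┴────┘    ┃━━━━━━━━━━━━━━━━━━━━━━━┓       
es: 2                 ┃MapNavigator           ┃       
                      ┃──────────────────┏━━━━━━━━━━━━
                      ┃................~.┃ SlidingPuzz
                      ┃................~.┠────────────
                      ┃.............~.~~~┃┌────┬────┬─
                      ┃.................~┃│  1 │ 11 │ 
━━━━━━━━━━━━━━━━━━━━━━┛...........@....~~┃├────┼────┼─
                     ┃════════.══.═════~═┃│  6 │  3 │ 
                     ┃...................┃├────┼────┼─
                     ┃...................┃│  2 │ 10 │ 
                     ┃...................┗━━━━━━━━━━━━
                     ┗━━━━━━━━━━━━━━━━━━━━━━━━┛       
                                                      


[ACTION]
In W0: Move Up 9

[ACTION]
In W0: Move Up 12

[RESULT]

──┼────┼────┼────┤    ┃                               
  │ 10 │  7 │ 11 │    ┃                               
──┼────┼────┼────┤    ┃                               
4 │  2 │ 15 │ 12 │    ┃                               
──┴────┴────┴────┘    ┃━━━━━━━━━━━━━━━━━━━━━━━┓       
es: 2                 ┃MapNavigator           ┃       
                      ┃──────────────────┏━━━━━━━━━━━━
                      ┃                  ┃ SlidingPuzz
                      ┃                  ┠────────────
                      ┃                  ┃┌────┬────┬─
                      ┃                  ┃│  1 │ 11 │ 
━━━━━━━━━━━━━━━━━━━━━━┛...........@......┃├────┼────┼─
                     ┃...................┃│  6 │  3 │ 
                     ┃.......~...........┃├────┼────┼─
                     ┃.....~~~~..........┃│  2 │ 10 │ 
                     ┃....~~.............┗━━━━━━━━━━━━
                     ┗━━━━━━━━━━━━━━━━━━━━━━━━┛       
                                                      


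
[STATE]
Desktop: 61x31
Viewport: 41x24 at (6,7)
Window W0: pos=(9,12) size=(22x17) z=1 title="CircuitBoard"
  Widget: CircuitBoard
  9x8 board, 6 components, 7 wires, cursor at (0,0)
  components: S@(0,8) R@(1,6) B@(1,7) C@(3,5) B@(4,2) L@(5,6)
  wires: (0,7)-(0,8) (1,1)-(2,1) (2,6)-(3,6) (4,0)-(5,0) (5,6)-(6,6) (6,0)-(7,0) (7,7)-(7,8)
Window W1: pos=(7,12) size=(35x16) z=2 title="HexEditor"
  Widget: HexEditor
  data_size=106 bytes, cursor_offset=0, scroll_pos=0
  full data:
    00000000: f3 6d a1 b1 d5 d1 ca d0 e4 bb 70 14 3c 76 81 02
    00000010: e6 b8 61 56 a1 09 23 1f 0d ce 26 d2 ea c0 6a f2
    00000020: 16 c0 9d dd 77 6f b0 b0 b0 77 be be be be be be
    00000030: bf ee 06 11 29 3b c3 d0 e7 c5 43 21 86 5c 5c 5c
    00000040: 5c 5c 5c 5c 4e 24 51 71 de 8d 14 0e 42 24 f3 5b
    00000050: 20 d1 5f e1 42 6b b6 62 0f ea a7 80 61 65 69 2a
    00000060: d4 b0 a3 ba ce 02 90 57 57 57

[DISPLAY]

                                         
                                         
                                         
                                         
                                         
 ┏━━━━━━━━━━━━━━━━━━━━━━━━━━━━━━━━━┓     
 ┃ HexEditor                       ┃     
 ┠─────────────────────────────────┨     
 ┃00000000  F3 6d a1 b1 d5 d1 ca d0┃     
 ┃00000010  e6 b8 61 56 a1 09 23 1f┃     
 ┃00000020  16 c0 9d dd 77 6f b0 b0┃     
 ┃00000030  bf ee 06 11 29 3b c3 d0┃     
 ┃00000040  5c 5c 5c 5c 4e 24 51 71┃     
 ┃00000050  20 d1 5f e1 42 6b b6 62┃     
 ┃00000060  d4 b0 a3 ba ce 02 90 57┃     
 ┃                                 ┃     
 ┃                                 ┃     
 ┃                                 ┃     
 ┃                                 ┃     
 ┃                                 ┃     
 ┗━━━━━━━━━━━━━━━━━━━━━━━━━━━━━━━━━┛     
   ┗━━━━━━━━━━━━━━━━━━━━┛                
                                         
                                         


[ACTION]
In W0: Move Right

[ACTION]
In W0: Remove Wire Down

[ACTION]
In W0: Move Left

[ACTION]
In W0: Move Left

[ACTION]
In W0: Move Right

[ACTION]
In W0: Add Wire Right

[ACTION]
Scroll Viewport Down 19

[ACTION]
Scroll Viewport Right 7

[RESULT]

                                         
                                         
                                         
                                         
                                         
━━━━━━━━━━━━━━━━━━━━━━━━━━━━┓            
ditor                       ┃            
────────────────────────────┨            
000  F3 6d a1 b1 d5 d1 ca d0┃            
010  e6 b8 61 56 a1 09 23 1f┃            
020  16 c0 9d dd 77 6f b0 b0┃            
030  bf ee 06 11 29 3b c3 d0┃            
040  5c 5c 5c 5c 4e 24 51 71┃            
050  20 d1 5f e1 42 6b b6 62┃            
060  d4 b0 a3 ba ce 02 90 57┃            
                            ┃            
                            ┃            
                            ┃            
                            ┃            
                            ┃            
━━━━━━━━━━━━━━━━━━━━━━━━━━━━┛            
━━━━━━━━━━━━━━━━━┛                       
                                         
                                         


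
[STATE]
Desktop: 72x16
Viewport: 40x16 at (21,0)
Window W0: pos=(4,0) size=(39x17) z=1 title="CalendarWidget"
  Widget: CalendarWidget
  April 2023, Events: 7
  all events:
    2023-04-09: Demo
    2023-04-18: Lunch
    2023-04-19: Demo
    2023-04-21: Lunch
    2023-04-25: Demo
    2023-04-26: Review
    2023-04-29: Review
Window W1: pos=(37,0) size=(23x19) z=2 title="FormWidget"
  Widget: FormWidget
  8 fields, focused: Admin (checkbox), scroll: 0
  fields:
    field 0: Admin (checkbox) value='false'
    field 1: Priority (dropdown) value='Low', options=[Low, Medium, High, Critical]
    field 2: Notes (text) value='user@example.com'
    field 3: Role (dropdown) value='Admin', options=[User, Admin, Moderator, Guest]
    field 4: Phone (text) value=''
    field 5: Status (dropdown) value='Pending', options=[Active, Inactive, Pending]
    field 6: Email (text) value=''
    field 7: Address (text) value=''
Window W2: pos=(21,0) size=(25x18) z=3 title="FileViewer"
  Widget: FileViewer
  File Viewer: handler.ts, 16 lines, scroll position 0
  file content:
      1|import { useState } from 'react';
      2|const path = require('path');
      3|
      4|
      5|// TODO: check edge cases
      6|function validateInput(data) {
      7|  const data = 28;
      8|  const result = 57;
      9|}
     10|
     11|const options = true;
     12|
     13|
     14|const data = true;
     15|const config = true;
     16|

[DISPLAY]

┏━━━━━━━━━━━━━━━━━━━━━━━┓━━━━━━━━━━━━━┓ 
┃ FileViewer            ┃get          ┃ 
┠───────────────────────┨─────────────┨ 
┃import { useState } fr▲┃      [ ]    ┃ 
┃const path = require('█┃ty:   [Low ▼]┃ 
┃                      ░┃      [user@]┃ 
┃                      ░┃      [Admi▼]┃ 
┃// TODO: check edge ca░┃      [     ]┃ 
┃function validateInput░┃:     [Pend▼]┃ 
┃  const data = 28;    ░┃      [     ]┃ 
┃  const result = 57;  ░┃s:    [     ]┃ 
┃}                     ░┃             ┃ 
┃                      ░┃             ┃ 
┃const options = true; ░┃             ┃ 
┃                      ░┃             ┃ 
┃                      ░┃             ┃ 


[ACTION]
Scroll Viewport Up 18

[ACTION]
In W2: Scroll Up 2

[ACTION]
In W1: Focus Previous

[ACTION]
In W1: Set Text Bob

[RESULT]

┏━━━━━━━━━━━━━━━━━━━━━━━┓━━━━━━━━━━━━━┓ 
┃ FileViewer            ┃get          ┃ 
┠───────────────────────┨─────────────┨ 
┃import { useState } fr▲┃      [ ]    ┃ 
┃const path = require('█┃ty:   [Low ▼]┃ 
┃                      ░┃      [user@]┃ 
┃                      ░┃      [Admi▼]┃ 
┃// TODO: check edge ca░┃      [     ]┃ 
┃function validateInput░┃:     [Pend▼]┃ 
┃  const data = 28;    ░┃      [     ]┃ 
┃  const result = 57;  ░┃s:    [Bob  ]┃ 
┃}                     ░┃             ┃ 
┃                      ░┃             ┃ 
┃const options = true; ░┃             ┃ 
┃                      ░┃             ┃ 
┃                      ░┃             ┃ 


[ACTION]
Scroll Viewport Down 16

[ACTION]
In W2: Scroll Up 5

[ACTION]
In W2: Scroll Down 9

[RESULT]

┏━━━━━━━━━━━━━━━━━━━━━━━┓━━━━━━━━━━━━━┓ 
┃ FileViewer            ┃get          ┃ 
┠───────────────────────┨─────────────┨ 
┃                      ▲┃      [ ]    ┃ 
┃                      ░┃ty:   [Low ▼]┃ 
┃// TODO: check edge ca░┃      [user@]┃ 
┃function validateInput░┃      [Admi▼]┃ 
┃  const data = 28;    ░┃      [     ]┃ 
┃  const result = 57;  ░┃:     [Pend▼]┃ 
┃}                     ░┃      [     ]┃ 
┃                      ░┃s:    [Bob  ]┃ 
┃const options = true; ░┃             ┃ 
┃                      ░┃             ┃ 
┃                      ░┃             ┃ 
┃const data = true;    ░┃             ┃ 
┃const config = true;  █┃             ┃ 


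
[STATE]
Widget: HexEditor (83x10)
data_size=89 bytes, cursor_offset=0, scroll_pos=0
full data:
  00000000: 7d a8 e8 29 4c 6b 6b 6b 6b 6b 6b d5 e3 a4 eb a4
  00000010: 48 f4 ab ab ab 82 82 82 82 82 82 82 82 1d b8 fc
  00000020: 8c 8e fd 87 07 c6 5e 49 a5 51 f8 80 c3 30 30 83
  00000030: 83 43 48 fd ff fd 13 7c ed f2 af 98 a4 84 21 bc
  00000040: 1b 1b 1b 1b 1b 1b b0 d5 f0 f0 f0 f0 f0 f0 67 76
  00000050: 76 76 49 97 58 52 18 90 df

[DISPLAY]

00000000  7D a8 e8 29 4c 6b 6b 6b  6b 6b 6b d5 e3 a4 eb a4  |}..)Lkkkkkk.....|     
00000010  48 f4 ab ab ab 82 82 82  82 82 82 82 82 1d b8 fc  |H...............|     
00000020  8c 8e fd 87 07 c6 5e 49  a5 51 f8 80 c3 30 30 83  |......^I.Q...00.|     
00000030  83 43 48 fd ff fd 13 7c  ed f2 af 98 a4 84 21 bc  |.CH....|......!.|     
00000040  1b 1b 1b 1b 1b 1b b0 d5  f0 f0 f0 f0 f0 f0 67 76  |..............gv|     
00000050  76 76 49 97 58 52 18 90  df                       |vvI.XR...       |     
                                                                                   
                                                                                   
                                                                                   
                                                                                   


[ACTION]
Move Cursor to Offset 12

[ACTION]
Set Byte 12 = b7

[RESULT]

00000000  7d a8 e8 29 4c 6b 6b 6b  6b 6b 6b d5 B7 a4 eb a4  |}..)Lkkkkkk.....|     
00000010  48 f4 ab ab ab 82 82 82  82 82 82 82 82 1d b8 fc  |H...............|     
00000020  8c 8e fd 87 07 c6 5e 49  a5 51 f8 80 c3 30 30 83  |......^I.Q...00.|     
00000030  83 43 48 fd ff fd 13 7c  ed f2 af 98 a4 84 21 bc  |.CH....|......!.|     
00000040  1b 1b 1b 1b 1b 1b b0 d5  f0 f0 f0 f0 f0 f0 67 76  |..............gv|     
00000050  76 76 49 97 58 52 18 90  df                       |vvI.XR...       |     
                                                                                   
                                                                                   
                                                                                   
                                                                                   


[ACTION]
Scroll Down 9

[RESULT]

00000050  76 76 49 97 58 52 18 90  df                       |vvI.XR...       |     
                                                                                   
                                                                                   
                                                                                   
                                                                                   
                                                                                   
                                                                                   
                                                                                   
                                                                                   
                                                                                   


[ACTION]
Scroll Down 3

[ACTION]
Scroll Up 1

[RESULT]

00000040  1b 1b 1b 1b 1b 1b b0 d5  f0 f0 f0 f0 f0 f0 67 76  |..............gv|     
00000050  76 76 49 97 58 52 18 90  df                       |vvI.XR...       |     
                                                                                   
                                                                                   
                                                                                   
                                                                                   
                                                                                   
                                                                                   
                                                                                   
                                                                                   


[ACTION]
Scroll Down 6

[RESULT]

00000050  76 76 49 97 58 52 18 90  df                       |vvI.XR...       |     
                                                                                   
                                                                                   
                                                                                   
                                                                                   
                                                                                   
                                                                                   
                                                                                   
                                                                                   
                                                                                   
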